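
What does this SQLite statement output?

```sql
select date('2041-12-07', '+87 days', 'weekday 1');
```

2042-03-10

Applying '+87 days' to 2041-12-07: counting 87 days forward gives 2042-03-04.
`weekday 1` advances to the next Monday; 2042-03-04 is a Tuesday, so it moves forward to 2042-03-10.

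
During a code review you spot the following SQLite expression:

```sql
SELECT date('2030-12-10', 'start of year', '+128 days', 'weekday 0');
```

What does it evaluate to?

`start of year` rewinds 2030-12-10 to 2030-01-01.
Applying '+128 days' to 2030-01-01: counting 128 days forward gives 2030-05-09.
`weekday 0` advances to the next Sunday; 2030-05-09 is a Thursday, so it moves forward to 2030-05-12.

2030-05-12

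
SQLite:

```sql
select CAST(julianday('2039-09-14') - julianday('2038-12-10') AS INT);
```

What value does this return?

21 days remain in December 2038 after the 10th (31 − 10).
Full months from January 2039 through August 2039 contribute their day counts.
Then 14 days into September 2039.
Total: 21 + 31 + 28 + 31 + 30 + 31 + 30 + 31 + 31 + 14 = 278.

278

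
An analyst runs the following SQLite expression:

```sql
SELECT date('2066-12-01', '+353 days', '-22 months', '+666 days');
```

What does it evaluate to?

2067-11-16

Applying '+353 days' to 2066-12-01: counting 353 days forward gives 2067-11-19.
Adding -22 months to 2067-11-19 gives 2066-01-19.
Applying '+666 days' to 2066-01-19: counting 666 days forward gives 2067-11-16.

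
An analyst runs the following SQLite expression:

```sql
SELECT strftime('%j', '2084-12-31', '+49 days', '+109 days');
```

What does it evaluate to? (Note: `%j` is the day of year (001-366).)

First apply '+49 days', '+109 days': 2084-12-31 → 2085-06-07.
Day-of-year for 2085-06-07: days since 2085-01-01 inclusive = 158, zero-padded to 158.

158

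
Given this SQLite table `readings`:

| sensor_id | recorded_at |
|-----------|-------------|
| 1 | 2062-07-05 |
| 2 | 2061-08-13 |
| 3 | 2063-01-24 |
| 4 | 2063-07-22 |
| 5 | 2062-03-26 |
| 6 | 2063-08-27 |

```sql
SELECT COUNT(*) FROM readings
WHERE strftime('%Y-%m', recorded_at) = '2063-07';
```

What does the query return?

Rows with year-month 2063-07: 2063-07-22 → 1.

1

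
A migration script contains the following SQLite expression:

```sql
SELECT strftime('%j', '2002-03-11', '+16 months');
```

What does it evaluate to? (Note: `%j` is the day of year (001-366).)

First apply '+16 months': 2002-03-11 → 2003-07-11.
Day-of-year for 2003-07-11: days since 2003-01-01 inclusive = 192, zero-padded to 192.

192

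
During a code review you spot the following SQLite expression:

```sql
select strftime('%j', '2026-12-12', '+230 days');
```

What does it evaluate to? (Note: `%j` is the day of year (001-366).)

First apply '+230 days': 2026-12-12 → 2027-07-30.
Day-of-year for 2027-07-30: days since 2027-01-01 inclusive = 211, zero-padded to 211.

211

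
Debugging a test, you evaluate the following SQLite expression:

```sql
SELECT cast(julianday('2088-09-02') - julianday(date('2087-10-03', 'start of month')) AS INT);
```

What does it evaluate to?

337

`start of month` rewinds 2087-10-03 to 2087-10-01.
30 days remain in October 2087 after the 1st (31 − 1).
Full months from November 2087 through August 2088 contribute their day counts.
Then 2 days into September 2088.
Total: 30 + 30 + 31 + 31 + 29 + 31 + 30 + 31 + 30 + 31 + 31 + 2 = 337.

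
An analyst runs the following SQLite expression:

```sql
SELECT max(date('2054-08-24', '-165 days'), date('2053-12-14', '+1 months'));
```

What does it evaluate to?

2054-03-12

date('2054-08-24', '-165 days') → 2054-03-12.
date('2053-12-14', '+1 months') → 2054-01-14.
Later of the two is 2054-03-12.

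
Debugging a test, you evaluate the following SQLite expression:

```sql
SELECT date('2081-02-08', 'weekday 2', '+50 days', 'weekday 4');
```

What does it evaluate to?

`weekday 2` advances to the next Tuesday; 2081-02-08 is a Saturday, so it moves forward to 2081-02-11.
Applying '+50 days' to 2081-02-11: counting 50 days forward gives 2081-04-02.
`weekday 4` advances to the next Thursday; 2081-04-02 is a Wednesday, so it moves forward to 2081-04-03.

2081-04-03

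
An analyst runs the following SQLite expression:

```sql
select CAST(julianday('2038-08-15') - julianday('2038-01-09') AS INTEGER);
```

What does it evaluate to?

22 days remain in January 2038 after the 9th (31 − 9).
Full months from February 2038 through July 2038 contribute their day counts.
Then 15 days into August 2038.
Total: 22 + 28 + 31 + 30 + 31 + 30 + 31 + 15 = 218.

218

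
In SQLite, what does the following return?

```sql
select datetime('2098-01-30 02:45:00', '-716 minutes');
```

716 minutes = 11h 56m; -716 minutes from 2098-01-30 02:45:00 is 2098-01-29 14:49:00 (crosses midnight).

2098-01-29 14:49:00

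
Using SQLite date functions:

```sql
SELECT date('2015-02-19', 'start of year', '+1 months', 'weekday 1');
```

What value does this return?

`start of year` rewinds 2015-02-19 to 2015-01-01.
Adding +1 month to 2015-01-01 gives 2015-02-01.
`weekday 1` advances to the next Monday; 2015-02-01 is a Sunday, so it moves forward to 2015-02-02.

2015-02-02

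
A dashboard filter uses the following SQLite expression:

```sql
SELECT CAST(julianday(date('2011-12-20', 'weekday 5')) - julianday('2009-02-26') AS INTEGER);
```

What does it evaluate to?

`weekday 5` advances to the next Friday; 2011-12-20 is a Tuesday, so it moves forward to 2011-12-23.
2 days remain in February 2009 after the 26th (28 − 26).
Full months from March 2009 through November 2011 contribute their day counts.
Then 23 days into December 2011.
Total: 2 + 31 + 30 + 31 + 30 + 31 + 31 + 30 + 31 + 30 + 31 + 31 + 28 + 31 + 30 + 31 + 30 + 31 + 31 + 30 + 31 + 30 + 31 + 31 + 28 + 31 + 30 + 31 + 30 + 31 + 31 + 30 + 31 + 30 + 23 = 1030.

1030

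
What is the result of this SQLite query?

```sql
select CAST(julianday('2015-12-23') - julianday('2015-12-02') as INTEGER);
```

Both dates are in December 2015: 23 − 2 = 21.

21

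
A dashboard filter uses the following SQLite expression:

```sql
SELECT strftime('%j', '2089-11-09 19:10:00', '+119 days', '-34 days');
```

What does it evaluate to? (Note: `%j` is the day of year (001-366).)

033

First apply '+119 days', '-34 days': 2089-11-09 19:10:00 → 2090-02-02 19:10:00.
Day-of-year for 2090-02-02: days since 2090-01-01 inclusive = 33, zero-padded to 033.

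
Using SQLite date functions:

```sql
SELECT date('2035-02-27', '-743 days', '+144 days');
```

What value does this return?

2033-07-08

Applying '-743 days' to 2035-02-27: counting 743 days back gives 2033-02-14.
Applying '+144 days' to 2033-02-14: counting 144 days forward gives 2033-07-08.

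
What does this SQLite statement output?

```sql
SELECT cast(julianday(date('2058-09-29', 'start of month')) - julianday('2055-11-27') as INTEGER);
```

1009

`start of month` rewinds 2058-09-29 to 2058-09-01.
3 days remain in November 2055 after the 27th (30 − 27).
Full months from December 2055 through August 2058 contribute their day counts.
Then 1 day into September 2058.
Total: 3 + 31 + 31 + 29 + 31 + 30 + 31 + 30 + 31 + 31 + 30 + 31 + 30 + 31 + 31 + 28 + 31 + 30 + 31 + 30 + 31 + 31 + 30 + 31 + 30 + 31 + 31 + 28 + 31 + 30 + 31 + 30 + 31 + 31 + 1 = 1009.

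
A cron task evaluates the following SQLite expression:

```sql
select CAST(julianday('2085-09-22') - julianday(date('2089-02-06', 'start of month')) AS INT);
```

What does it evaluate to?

-1228

`start of month` rewinds 2089-02-06 to 2089-02-01.
8 days remain in September 2085 after the 22nd (30 − 22).
Full months from October 2085 through January 2089 contribute their day counts.
Then 1 day into February 2089.
Total: 8 + 31 + 30 + 31 + 31 + 28 + 31 + 30 + 31 + 30 + 31 + 31 + 30 + 31 + 30 + 31 + 31 + 28 + 31 + 30 + 31 + 30 + 31 + 31 + 30 + 31 + 30 + 31 + 31 + 29 + 31 + 30 + 31 + 30 + 31 + 31 + 30 + 31 + 30 + 31 + 31 + 1 = 1228.
The subtraction is earlier − later, so the result is −1228 → -1228.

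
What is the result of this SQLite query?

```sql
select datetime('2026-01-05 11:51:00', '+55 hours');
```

2026-01-07 18:51:00

+55 hours from 2026-01-05 11:51:00 is 2026-01-07 18:51:00 (crosses midnight).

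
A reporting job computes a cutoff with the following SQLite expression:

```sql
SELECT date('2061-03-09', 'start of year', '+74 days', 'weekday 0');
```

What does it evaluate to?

`start of year` rewinds 2061-03-09 to 2061-01-01.
Applying '+74 days' to 2061-01-01: counting 74 days forward gives 2061-03-16.
`weekday 0` advances to the next Sunday; 2061-03-16 is a Wednesday, so it moves forward to 2061-03-20.

2061-03-20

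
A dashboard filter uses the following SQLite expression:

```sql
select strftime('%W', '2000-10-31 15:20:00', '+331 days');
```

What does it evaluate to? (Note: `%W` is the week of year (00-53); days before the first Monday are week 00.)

First apply '+331 days': 2000-10-31 15:20:00 → 2001-09-27 15:20:00.
2001-09-27 is a Thursday. SQLite's %W counts Mondays since the year started; the result is 39.

39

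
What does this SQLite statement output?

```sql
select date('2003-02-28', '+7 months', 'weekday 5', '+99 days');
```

2004-01-10

Adding +7 months to 2003-02-28 gives 2003-09-28.
`weekday 5` advances to the next Friday; 2003-09-28 is a Sunday, so it moves forward to 2003-10-03.
Applying '+99 days' to 2003-10-03: counting 99 days forward gives 2004-01-10.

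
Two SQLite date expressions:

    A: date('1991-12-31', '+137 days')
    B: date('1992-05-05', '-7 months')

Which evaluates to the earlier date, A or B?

B

A = 1992-05-16.
B = 1991-10-05.
B is earlier.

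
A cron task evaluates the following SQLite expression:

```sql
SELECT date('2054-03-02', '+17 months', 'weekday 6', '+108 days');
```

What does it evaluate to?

2055-11-23

Adding +17 months to 2054-03-02 gives 2055-08-02.
`weekday 6` advances to the next Saturday; 2055-08-02 is a Monday, so it moves forward to 2055-08-07.
Applying '+108 days' to 2055-08-07: counting 108 days forward gives 2055-11-23.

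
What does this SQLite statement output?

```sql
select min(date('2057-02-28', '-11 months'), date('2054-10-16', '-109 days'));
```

date('2057-02-28', '-11 months') → 2056-03-28.
date('2054-10-16', '-109 days') → 2054-06-29.
Earlier of the two is 2054-06-29.

2054-06-29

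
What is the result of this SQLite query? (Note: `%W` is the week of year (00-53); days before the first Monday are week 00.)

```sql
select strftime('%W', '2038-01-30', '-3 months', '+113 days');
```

First apply '-3 months', '+113 days': 2038-01-30 → 2038-02-20.
2038-02-20 is a Saturday. SQLite's %W counts Mondays since the year started; the result is 07.

07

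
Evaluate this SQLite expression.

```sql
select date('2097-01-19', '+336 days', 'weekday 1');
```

Applying '+336 days' to 2097-01-19: counting 336 days forward gives 2097-12-21.
`weekday 1` advances to the next Monday; 2097-12-21 is a Saturday, so it moves forward to 2097-12-23.

2097-12-23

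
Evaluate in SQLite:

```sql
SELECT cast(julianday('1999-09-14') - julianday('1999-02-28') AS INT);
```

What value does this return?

0 days remain in February 1999 after the 28th (28 − 28).
Full months from March 1999 through August 1999 contribute their day counts.
Then 14 days into September 1999.
Total: 0 + 31 + 30 + 31 + 30 + 31 + 31 + 14 = 198.

198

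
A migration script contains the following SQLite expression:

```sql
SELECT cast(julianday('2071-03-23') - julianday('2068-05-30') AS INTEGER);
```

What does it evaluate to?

1027

1 day remains in May 2068 after the 30th (31 − 30).
Full months from June 2068 through February 2071 contribute their day counts.
Then 23 days into March 2071.
Total: 1 + 30 + 31 + 31 + 30 + 31 + 30 + 31 + 31 + 28 + 31 + 30 + 31 + 30 + 31 + 31 + 30 + 31 + 30 + 31 + 31 + 28 + 31 + 30 + 31 + 30 + 31 + 31 + 30 + 31 + 30 + 31 + 31 + 28 + 23 = 1027.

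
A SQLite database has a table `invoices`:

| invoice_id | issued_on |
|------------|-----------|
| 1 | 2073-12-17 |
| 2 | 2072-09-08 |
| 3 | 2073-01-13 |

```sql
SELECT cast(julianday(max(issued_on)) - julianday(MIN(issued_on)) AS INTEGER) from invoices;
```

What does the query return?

465

MIN = 2072-09-08, MAX = 2073-12-17.
22 days remain in September 2072 after the 8th (30 − 8).
Full months from October 2072 through November 2073 contribute their day counts.
Then 17 days into December 2073.
Total: 22 + 31 + 30 + 31 + 31 + 28 + 31 + 30 + 31 + 30 + 31 + 31 + 30 + 31 + 30 + 17 = 465.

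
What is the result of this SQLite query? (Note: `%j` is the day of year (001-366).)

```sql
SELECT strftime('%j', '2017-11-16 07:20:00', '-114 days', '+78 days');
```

First apply '-114 days', '+78 days': 2017-11-16 07:20:00 → 2017-10-11 07:20:00.
Day-of-year for 2017-10-11: days since 2017-01-01 inclusive = 284, zero-padded to 284.

284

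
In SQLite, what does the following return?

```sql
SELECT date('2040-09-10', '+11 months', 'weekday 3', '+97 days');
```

Adding +11 months to 2040-09-10 gives 2041-08-10.
`weekday 3` advances to the next Wednesday; 2041-08-10 is a Saturday, so it moves forward to 2041-08-14.
Applying '+97 days' to 2041-08-14: counting 97 days forward gives 2041-11-19.

2041-11-19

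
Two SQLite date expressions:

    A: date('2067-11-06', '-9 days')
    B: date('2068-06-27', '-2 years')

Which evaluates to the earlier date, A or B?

B

A = 2067-10-28.
B = 2066-06-27.
B is earlier.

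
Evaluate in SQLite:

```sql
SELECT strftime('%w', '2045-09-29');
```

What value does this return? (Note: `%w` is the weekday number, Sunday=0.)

5

2045-09-29 is a Friday; with Sunday=0 that is 5.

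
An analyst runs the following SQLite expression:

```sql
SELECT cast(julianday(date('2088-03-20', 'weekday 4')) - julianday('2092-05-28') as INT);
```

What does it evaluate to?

-1525

`weekday 4` advances to the next Thursday; 2088-03-20 is a Saturday, so it moves forward to 2088-03-25.
6 days remain in March 2088 after the 25th (31 − 25).
Full months from April 2088 through April 2092 contribute their day counts.
Then 28 days into May 2092.
Total: 6 + 30 + 31 + 30 + 31 + 31 + 30 + 31 + 30 + 31 + 31 + 28 + 31 + 30 + 31 + 30 + 31 + 31 + 30 + 31 + 30 + 31 + 31 + 28 + 31 + 30 + 31 + 30 + 31 + 31 + 30 + 31 + 30 + 31 + 31 + 28 + 31 + 30 + 31 + 30 + 31 + 31 + 30 + 31 + 30 + 31 + 31 + 29 + 31 + 30 + 28 = 1525.
The subtraction is earlier − later, so the result is −1525 → -1525.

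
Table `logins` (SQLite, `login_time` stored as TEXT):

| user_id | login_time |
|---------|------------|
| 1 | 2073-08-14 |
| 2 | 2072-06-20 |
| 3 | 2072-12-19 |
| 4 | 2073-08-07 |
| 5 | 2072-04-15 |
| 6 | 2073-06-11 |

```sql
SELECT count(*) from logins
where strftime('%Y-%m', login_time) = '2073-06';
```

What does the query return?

1

Rows with year-month 2073-06: 2073-06-11 → 1.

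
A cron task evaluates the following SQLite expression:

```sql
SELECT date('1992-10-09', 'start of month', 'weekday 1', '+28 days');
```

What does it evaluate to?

1992-11-02

`start of month` rewinds 1992-10-09 to 1992-10-01.
`weekday 1` advances to the next Monday; 1992-10-01 is a Thursday, so it moves forward to 1992-10-05.
October 1992 has 31 days; 26 remain after the 5th, so 27 days reach 1992-11-01.
Advancing 1 more day within November lands on 1992-11-02.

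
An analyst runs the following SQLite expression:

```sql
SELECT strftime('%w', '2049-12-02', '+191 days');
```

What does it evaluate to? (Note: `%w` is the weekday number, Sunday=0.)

First apply '+191 days': 2049-12-02 → 2050-06-11.
2050-06-11 is a Saturday; with Sunday=0 that is 6.

6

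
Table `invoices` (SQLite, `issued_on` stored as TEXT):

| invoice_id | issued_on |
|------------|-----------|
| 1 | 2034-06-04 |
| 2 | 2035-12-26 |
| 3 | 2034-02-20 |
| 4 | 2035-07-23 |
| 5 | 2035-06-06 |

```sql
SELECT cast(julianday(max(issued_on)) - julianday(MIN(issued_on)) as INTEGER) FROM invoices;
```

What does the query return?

674

MIN = 2034-02-20, MAX = 2035-12-26.
8 days remain in February 2034 after the 20th (28 − 20).
Full months from March 2034 through November 2035 contribute their day counts.
Then 26 days into December 2035.
Total: 8 + 31 + 30 + 31 + 30 + 31 + 31 + 30 + 31 + 30 + 31 + 31 + 28 + 31 + 30 + 31 + 30 + 31 + 31 + 30 + 31 + 30 + 26 = 674.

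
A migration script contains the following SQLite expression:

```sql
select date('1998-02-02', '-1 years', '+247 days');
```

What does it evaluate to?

1997-10-07

Adding -1 year to 1998-02-02 gives 1997-02-02.
Applying '+247 days' to 1997-02-02: counting 247 days forward gives 1997-10-07.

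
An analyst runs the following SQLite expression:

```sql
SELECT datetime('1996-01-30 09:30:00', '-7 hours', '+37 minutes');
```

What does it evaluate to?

-7 hours from 1996-01-30 09:30:00 is 1996-01-30 02:30:00.
+37 minutes from 1996-01-30 02:30:00 is 1996-01-30 03:07:00.

1996-01-30 03:07:00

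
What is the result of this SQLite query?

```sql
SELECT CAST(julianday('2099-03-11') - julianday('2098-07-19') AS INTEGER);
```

12 days remain in July 2098 after the 19th (31 − 19).
Full months from August 2098 through February 2099 contribute their day counts.
Then 11 days into March 2099.
Total: 12 + 31 + 30 + 31 + 30 + 31 + 31 + 28 + 11 = 235.

235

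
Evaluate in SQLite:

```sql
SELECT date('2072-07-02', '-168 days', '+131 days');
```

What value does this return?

2072-05-26

Applying '-168 days' to 2072-07-02: counting 168 days back gives 2072-01-16.
Applying '+131 days' to 2072-01-16: counting 131 days forward gives 2072-05-26.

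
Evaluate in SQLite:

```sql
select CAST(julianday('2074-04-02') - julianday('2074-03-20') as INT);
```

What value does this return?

11 days remain in March 2074 after the 20th (31 − 20).
Then 2 days into April 2074.
Total: 11 + 2 = 13.

13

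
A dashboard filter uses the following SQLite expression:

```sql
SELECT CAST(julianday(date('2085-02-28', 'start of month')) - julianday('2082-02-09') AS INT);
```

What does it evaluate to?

`start of month` rewinds 2085-02-28 to 2085-02-01.
19 days remain in February 2082 after the 9th (28 − 9).
Full months from March 2082 through January 2085 contribute their day counts.
Then 1 day into February 2085.
Total: 19 + 31 + 30 + 31 + 30 + 31 + 31 + 30 + 31 + 30 + 31 + 31 + 28 + 31 + 30 + 31 + 30 + 31 + 31 + 30 + 31 + 30 + 31 + 31 + 29 + 31 + 30 + 31 + 30 + 31 + 31 + 30 + 31 + 30 + 31 + 31 + 1 = 1088.

1088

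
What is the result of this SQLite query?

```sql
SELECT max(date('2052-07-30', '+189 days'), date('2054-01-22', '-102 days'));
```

2053-10-12

date('2052-07-30', '+189 days') → 2053-02-04.
date('2054-01-22', '-102 days') → 2053-10-12.
Later of the two is 2053-10-12.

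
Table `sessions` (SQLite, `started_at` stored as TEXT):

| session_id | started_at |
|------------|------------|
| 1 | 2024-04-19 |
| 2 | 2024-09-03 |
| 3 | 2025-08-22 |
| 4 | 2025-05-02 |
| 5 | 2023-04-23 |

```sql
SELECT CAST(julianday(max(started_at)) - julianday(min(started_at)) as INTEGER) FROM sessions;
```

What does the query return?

852

MIN = 2023-04-23, MAX = 2025-08-22.
7 days remain in April 2023 after the 23rd (30 − 23).
Full months from May 2023 through July 2025 contribute their day counts.
Then 22 days into August 2025.
Total: 7 + 31 + 30 + 31 + 31 + 30 + 31 + 30 + 31 + 31 + 29 + 31 + 30 + 31 + 30 + 31 + 31 + 30 + 31 + 30 + 31 + 31 + 28 + 31 + 30 + 31 + 30 + 31 + 22 = 852.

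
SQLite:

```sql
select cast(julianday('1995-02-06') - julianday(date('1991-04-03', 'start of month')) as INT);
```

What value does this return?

1407

`start of month` rewinds 1991-04-03 to 1991-04-01.
29 days remain in April 1991 after the 1st (30 − 1).
Full months from May 1991 through January 1995 contribute their day counts.
Then 6 days into February 1995.
Total: 29 + 31 + 30 + 31 + 31 + 30 + 31 + 30 + 31 + 31 + 29 + 31 + 30 + 31 + 30 + 31 + 31 + 30 + 31 + 30 + 31 + 31 + 28 + 31 + 30 + 31 + 30 + 31 + 31 + 30 + 31 + 30 + 31 + 31 + 28 + 31 + 30 + 31 + 30 + 31 + 31 + 30 + 31 + 30 + 31 + 31 + 6 = 1407.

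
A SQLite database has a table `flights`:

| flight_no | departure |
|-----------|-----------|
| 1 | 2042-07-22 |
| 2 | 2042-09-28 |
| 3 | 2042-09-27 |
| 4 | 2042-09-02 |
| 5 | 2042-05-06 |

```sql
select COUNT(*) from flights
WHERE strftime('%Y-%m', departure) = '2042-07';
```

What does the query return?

1

Rows with year-month 2042-07: 2042-07-22 → 1.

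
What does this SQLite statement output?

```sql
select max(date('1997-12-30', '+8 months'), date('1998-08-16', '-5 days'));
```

1998-08-30

date('1997-12-30', '+8 months') → 1998-08-30.
date('1998-08-16', '-5 days') → 1998-08-11.
Later of the two is 1998-08-30.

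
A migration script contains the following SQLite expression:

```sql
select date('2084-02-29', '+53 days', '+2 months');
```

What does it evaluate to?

Applying '+53 days' to 2084-02-29: counting 53 days forward gives 2084-04-22.
Adding +2 months to 2084-04-22 gives 2084-06-22.

2084-06-22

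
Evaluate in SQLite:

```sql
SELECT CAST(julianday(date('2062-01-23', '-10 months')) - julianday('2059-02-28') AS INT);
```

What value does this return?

Adding -10 months to 2062-01-23 gives 2061-03-23.
0 days remain in February 2059 after the 28th (28 − 28).
Full months from March 2059 through February 2061 contribute their day counts.
Then 23 days into March 2061.
Total: 0 + 31 + 30 + 31 + 30 + 31 + 31 + 30 + 31 + 30 + 31 + 31 + 29 + 31 + 30 + 31 + 30 + 31 + 31 + 30 + 31 + 30 + 31 + 31 + 28 + 23 = 754.

754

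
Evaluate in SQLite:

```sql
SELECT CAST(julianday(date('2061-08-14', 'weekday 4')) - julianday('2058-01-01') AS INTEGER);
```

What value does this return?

1325

`weekday 4` advances to the next Thursday; 2061-08-14 is a Sunday, so it moves forward to 2061-08-18.
30 days remain in January 2058 after the 1st (31 − 1).
Full months from February 2058 through July 2061 contribute their day counts.
Then 18 days into August 2061.
Total: 30 + 28 + 31 + 30 + 31 + 30 + 31 + 31 + 30 + 31 + 30 + 31 + 31 + 28 + 31 + 30 + 31 + 30 + 31 + 31 + 30 + 31 + 30 + 31 + 31 + 29 + 31 + 30 + 31 + 30 + 31 + 31 + 30 + 31 + 30 + 31 + 31 + 28 + 31 + 30 + 31 + 30 + 31 + 18 = 1325.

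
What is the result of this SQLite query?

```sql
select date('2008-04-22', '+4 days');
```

2008-04-26

Advancing 4 more days within April lands on 2008-04-26.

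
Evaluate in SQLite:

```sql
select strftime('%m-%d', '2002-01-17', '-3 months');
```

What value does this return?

10-17

First apply '-3 months': 2002-01-17 → 2001-10-17.
`%m-%d` extracts the month-day: 10-17.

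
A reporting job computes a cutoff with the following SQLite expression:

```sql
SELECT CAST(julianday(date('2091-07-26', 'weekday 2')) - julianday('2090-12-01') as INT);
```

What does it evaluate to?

242

`weekday 2` advances to the next Tuesday; 2091-07-26 is a Thursday, so it moves forward to 2091-07-31.
30 days remain in December 2090 after the 1st (31 − 1).
Full months from January 2091 through June 2091 contribute their day counts.
Then 31 days into July 2091.
Total: 30 + 31 + 28 + 31 + 30 + 31 + 30 + 31 = 242.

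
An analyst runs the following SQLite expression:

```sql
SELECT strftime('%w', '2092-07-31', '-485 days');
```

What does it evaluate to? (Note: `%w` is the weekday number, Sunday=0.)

2

First apply '-485 days': 2092-07-31 → 2091-04-03.
2091-04-03 is a Tuesday; with Sunday=0 that is 2.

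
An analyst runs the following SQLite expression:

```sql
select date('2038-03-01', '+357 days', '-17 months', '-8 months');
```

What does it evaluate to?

Applying '+357 days' to 2038-03-01: counting 357 days forward gives 2039-02-21.
Adding -17 months to 2039-02-21 gives 2037-09-21.
Adding -8 months to 2037-09-21 gives 2037-01-21.

2037-01-21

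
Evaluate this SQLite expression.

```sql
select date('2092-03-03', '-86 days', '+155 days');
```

Applying '-86 days' to 2092-03-03: counting 86 days back gives 2091-12-08.
Applying '+155 days' to 2091-12-08: counting 155 days forward gives 2092-05-11.

2092-05-11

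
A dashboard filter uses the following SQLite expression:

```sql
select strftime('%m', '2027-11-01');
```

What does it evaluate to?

11

`%m` extracts the 2-digit month (01-12): 11.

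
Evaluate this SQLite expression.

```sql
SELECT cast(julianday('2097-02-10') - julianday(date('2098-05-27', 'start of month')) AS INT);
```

`start of month` rewinds 2098-05-27 to 2098-05-01.
18 days remain in February 2097 after the 10th (28 − 10).
Full months from March 2097 through April 2098 contribute their day counts.
Then 1 day into May 2098.
Total: 18 + 31 + 30 + 31 + 30 + 31 + 31 + 30 + 31 + 30 + 31 + 31 + 28 + 31 + 30 + 1 = 445.
The subtraction is earlier − later, so the result is −445 → -445.

-445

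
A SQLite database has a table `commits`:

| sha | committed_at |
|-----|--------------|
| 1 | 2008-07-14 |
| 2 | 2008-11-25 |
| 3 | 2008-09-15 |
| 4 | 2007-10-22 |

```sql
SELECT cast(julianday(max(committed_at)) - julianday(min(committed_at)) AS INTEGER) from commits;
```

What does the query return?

MIN = 2007-10-22, MAX = 2008-11-25.
9 days remain in October 2007 after the 22nd (31 − 22).
Full months from November 2007 through October 2008 contribute their day counts.
Then 25 days into November 2008.
Total: 9 + 30 + 31 + 31 + 29 + 31 + 30 + 31 + 30 + 31 + 31 + 30 + 31 + 25 = 400.

400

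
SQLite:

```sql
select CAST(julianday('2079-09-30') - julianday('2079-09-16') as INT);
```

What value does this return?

Both dates are in September 2079: 30 − 16 = 14.

14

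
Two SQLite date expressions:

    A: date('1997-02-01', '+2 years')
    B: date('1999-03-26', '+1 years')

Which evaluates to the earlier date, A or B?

A

A = 1999-02-01.
B = 2000-03-26.
A is earlier.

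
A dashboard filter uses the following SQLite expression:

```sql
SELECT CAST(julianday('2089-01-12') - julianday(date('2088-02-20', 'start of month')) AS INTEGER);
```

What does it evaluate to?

`start of month` rewinds 2088-02-20 to 2088-02-01.
28 days remain in February 2088 after the 1st (29 − 1).
Full months from March 2088 through December 2088 contribute their day counts.
Then 12 days into January 2089.
Total: 28 + 31 + 30 + 31 + 30 + 31 + 31 + 30 + 31 + 30 + 31 + 12 = 346.

346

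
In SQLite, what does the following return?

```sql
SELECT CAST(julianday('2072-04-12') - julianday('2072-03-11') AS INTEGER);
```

20 days remain in March 2072 after the 11th (31 − 11).
Then 12 days into April 2072.
Total: 20 + 12 = 32.

32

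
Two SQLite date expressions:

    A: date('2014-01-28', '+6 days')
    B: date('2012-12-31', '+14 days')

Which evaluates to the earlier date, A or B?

B

A = 2014-02-03.
B = 2013-01-14.
B is earlier.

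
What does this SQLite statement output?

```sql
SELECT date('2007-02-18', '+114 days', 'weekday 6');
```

2007-06-16

Applying '+114 days' to 2007-02-18: counting 114 days forward gives 2007-06-12.
`weekday 6` advances to the next Saturday; 2007-06-12 is a Tuesday, so it moves forward to 2007-06-16.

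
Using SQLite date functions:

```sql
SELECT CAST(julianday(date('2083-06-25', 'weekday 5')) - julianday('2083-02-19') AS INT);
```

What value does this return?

126

`weekday 5` advances to the next Friday; 2083-06-25 is already a Friday, so it stays at 2083-06-25.
9 days remain in February 2083 after the 19th (28 − 19).
March 2083: 31 days.
April 2083: 30 days.
May 2083: 31 days.
Then 25 days into June 2083.
Total: 9 + 31 + 30 + 31 + 25 = 126.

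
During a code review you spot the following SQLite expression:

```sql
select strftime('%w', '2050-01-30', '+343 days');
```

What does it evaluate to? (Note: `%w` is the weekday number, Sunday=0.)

First apply '+343 days': 2050-01-30 → 2051-01-08.
2051-01-08 is a Sunday; with Sunday=0 that is 0.

0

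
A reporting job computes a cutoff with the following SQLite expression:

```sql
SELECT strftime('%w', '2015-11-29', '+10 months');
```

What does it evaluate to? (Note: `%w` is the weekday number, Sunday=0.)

First apply '+10 months': 2015-11-29 → 2016-09-29.
2016-09-29 is a Thursday; with Sunday=0 that is 4.

4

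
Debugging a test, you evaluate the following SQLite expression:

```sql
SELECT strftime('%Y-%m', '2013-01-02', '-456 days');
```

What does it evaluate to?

2011-10

First apply '-456 days': 2013-01-02 → 2011-10-04.
`%Y-%m` extracts the year-month: 2011-10.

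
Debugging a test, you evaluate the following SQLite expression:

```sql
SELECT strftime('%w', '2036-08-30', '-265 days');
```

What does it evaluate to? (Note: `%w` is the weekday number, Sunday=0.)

0

First apply '-265 days': 2036-08-30 → 2035-12-09.
2035-12-09 is a Sunday; with Sunday=0 that is 0.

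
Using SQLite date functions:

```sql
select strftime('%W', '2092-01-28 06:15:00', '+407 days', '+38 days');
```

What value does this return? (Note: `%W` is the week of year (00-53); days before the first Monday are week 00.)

First apply '+407 days', '+38 days': 2092-01-28 06:15:00 → 2093-04-17 06:15:00.
2093-04-17 is a Friday. SQLite's %W counts Mondays since the year started; the result is 15.

15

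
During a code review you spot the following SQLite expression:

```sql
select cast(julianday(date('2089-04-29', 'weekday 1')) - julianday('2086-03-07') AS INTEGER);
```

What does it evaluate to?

1152

`weekday 1` advances to the next Monday; 2089-04-29 is a Friday, so it moves forward to 2089-05-02.
24 days remain in March 2086 after the 7th (31 − 7).
Full months from April 2086 through April 2089 contribute their day counts.
Then 2 days into May 2089.
Total: 24 + 30 + 31 + 30 + 31 + 31 + 30 + 31 + 30 + 31 + 31 + 28 + 31 + 30 + 31 + 30 + 31 + 31 + 30 + 31 + 30 + 31 + 31 + 29 + 31 + 30 + 31 + 30 + 31 + 31 + 30 + 31 + 30 + 31 + 31 + 28 + 31 + 30 + 2 = 1152.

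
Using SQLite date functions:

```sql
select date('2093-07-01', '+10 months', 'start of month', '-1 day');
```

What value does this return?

Adding +10 months to 2093-07-01 gives 2094-05-01.
`start of month` rewinds 2094-05-01 to 2094-05-01.
Going back 1 day from 2094-05-01 reaches 2094-04-30 (last day of April, 30 days).

2094-04-30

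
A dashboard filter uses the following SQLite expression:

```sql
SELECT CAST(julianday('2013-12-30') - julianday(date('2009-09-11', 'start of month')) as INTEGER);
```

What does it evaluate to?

`start of month` rewinds 2009-09-11 to 2009-09-01.
29 days remain in September 2009 after the 1st (30 − 1).
Full months from October 2009 through November 2013 contribute their day counts.
Then 30 days into December 2013.
Total: 29 + 31 + 30 + 31 + 31 + 28 + 31 + 30 + 31 + 30 + 31 + 31 + 30 + 31 + 30 + 31 + 31 + 28 + 31 + 30 + 31 + 30 + 31 + 31 + 30 + 31 + 30 + 31 + 31 + 29 + 31 + 30 + 31 + 30 + 31 + 31 + 30 + 31 + 30 + 31 + 31 + 28 + 31 + 30 + 31 + 30 + 31 + 31 + 30 + 31 + 30 + 30 = 1581.

1581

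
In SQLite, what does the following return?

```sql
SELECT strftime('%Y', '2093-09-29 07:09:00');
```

2093

`%Y` extracts the 4-digit year: 2093.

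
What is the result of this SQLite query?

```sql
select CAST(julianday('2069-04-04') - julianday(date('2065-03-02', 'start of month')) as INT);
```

1495

`start of month` rewinds 2065-03-02 to 2065-03-01.
30 days remain in March 2065 after the 1st (31 − 1).
Full months from April 2065 through March 2069 contribute their day counts.
Then 4 days into April 2069.
Total: 30 + 30 + 31 + 30 + 31 + 31 + 30 + 31 + 30 + 31 + 31 + 28 + 31 + 30 + 31 + 30 + 31 + 31 + 30 + 31 + 30 + 31 + 31 + 28 + 31 + 30 + 31 + 30 + 31 + 31 + 30 + 31 + 30 + 31 + 31 + 29 + 31 + 30 + 31 + 30 + 31 + 31 + 30 + 31 + 30 + 31 + 31 + 28 + 31 + 4 = 1495.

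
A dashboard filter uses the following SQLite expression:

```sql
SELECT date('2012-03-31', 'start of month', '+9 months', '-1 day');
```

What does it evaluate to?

`start of month` rewinds 2012-03-31 to 2012-03-01.
Adding +9 months to 2012-03-01 gives 2012-12-01.
Going back 1 day from 2012-12-01 reaches 2012-11-30 (last day of November, 30 days).

2012-11-30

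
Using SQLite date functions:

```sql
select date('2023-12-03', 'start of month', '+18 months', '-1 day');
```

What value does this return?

2025-05-31

`start of month` rewinds 2023-12-03 to 2023-12-01.
Adding +18 months to 2023-12-01 gives 2025-06-01.
Going back 1 day from 2025-06-01 reaches 2025-05-31 (last day of May, 31 days).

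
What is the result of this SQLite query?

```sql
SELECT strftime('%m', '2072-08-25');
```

`%m` extracts the 2-digit month (01-12): 08.

08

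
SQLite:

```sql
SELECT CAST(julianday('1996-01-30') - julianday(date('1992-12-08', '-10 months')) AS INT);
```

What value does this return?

1452

Adding -10 months to 1992-12-08 gives 1992-02-08.
21 days remain in February 1992 after the 8th (29 − 8).
Full months from March 1992 through December 1995 contribute their day counts.
Then 30 days into January 1996.
Total: 21 + 31 + 30 + 31 + 30 + 31 + 31 + 30 + 31 + 30 + 31 + 31 + 28 + 31 + 30 + 31 + 30 + 31 + 31 + 30 + 31 + 30 + 31 + 31 + 28 + 31 + 30 + 31 + 30 + 31 + 31 + 30 + 31 + 30 + 31 + 31 + 28 + 31 + 30 + 31 + 30 + 31 + 31 + 30 + 31 + 30 + 31 + 30 = 1452.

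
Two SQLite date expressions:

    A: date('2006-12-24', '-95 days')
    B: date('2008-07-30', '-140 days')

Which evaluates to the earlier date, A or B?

A

A = 2006-09-20.
B = 2008-03-12.
A is earlier.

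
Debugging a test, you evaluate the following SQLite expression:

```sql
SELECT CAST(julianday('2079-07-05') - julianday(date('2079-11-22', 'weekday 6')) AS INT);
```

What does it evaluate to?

`weekday 6` advances to the next Saturday; 2079-11-22 is a Wednesday, so it moves forward to 2079-11-25.
26 days remain in July 2079 after the 5th (31 − 5).
August 2079: 31 days.
September 2079: 30 days.
October 2079: 31 days.
Then 25 days into November 2079.
Total: 26 + 31 + 30 + 31 + 25 = 143.
The subtraction is earlier − later, so the result is −143 → -143.

-143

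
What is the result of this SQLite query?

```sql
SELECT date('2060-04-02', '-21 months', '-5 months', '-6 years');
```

Adding -21 months to 2060-04-02 gives 2058-07-02.
Adding -5 months to 2058-07-02 gives 2058-02-02.
Adding -6 years to 2058-02-02 gives 2052-02-02.

2052-02-02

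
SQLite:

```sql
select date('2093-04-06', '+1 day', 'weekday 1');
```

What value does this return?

2093-04-13

Advancing 1 more day within April lands on 2093-04-07.
`weekday 1` advances to the next Monday; 2093-04-07 is a Tuesday, so it moves forward to 2093-04-13.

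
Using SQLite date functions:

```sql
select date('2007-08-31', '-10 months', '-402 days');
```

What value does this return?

2005-09-24

Adding -10 months to 2007-08-31 gives 2006-10-31.
Applying '-402 days' to 2006-10-31: counting 402 days back gives 2005-09-24.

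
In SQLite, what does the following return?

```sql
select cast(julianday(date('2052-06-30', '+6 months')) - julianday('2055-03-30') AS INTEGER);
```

Adding +6 months to 2052-06-30 gives 2052-12-30.
1 day remains in December 2052 after the 30th (31 − 30).
Full months from January 2053 through February 2055 contribute their day counts.
Then 30 days into March 2055.
Total: 1 + 31 + 28 + 31 + 30 + 31 + 30 + 31 + 31 + 30 + 31 + 30 + 31 + 31 + 28 + 31 + 30 + 31 + 30 + 31 + 31 + 30 + 31 + 30 + 31 + 31 + 28 + 30 = 820.
The subtraction is earlier − later, so the result is −820 → -820.

-820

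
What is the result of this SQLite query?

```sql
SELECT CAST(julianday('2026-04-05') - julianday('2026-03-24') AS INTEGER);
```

7 days remain in March 2026 after the 24th (31 − 24).
Then 5 days into April 2026.
Total: 7 + 5 = 12.

12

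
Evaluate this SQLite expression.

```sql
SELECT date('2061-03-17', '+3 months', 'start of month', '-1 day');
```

2061-05-31

Adding +3 months to 2061-03-17 gives 2061-06-17.
`start of month` rewinds 2061-06-17 to 2061-06-01.
Going back 1 day from 2061-06-01 reaches 2061-05-31 (last day of May, 31 days).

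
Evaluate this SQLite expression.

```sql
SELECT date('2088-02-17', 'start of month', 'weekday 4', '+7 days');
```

`start of month` rewinds 2088-02-17 to 2088-02-01.
`weekday 4` advances to the next Thursday; 2088-02-01 is a Sunday, so it moves forward to 2088-02-05.
Advancing 7 more days within February lands on 2088-02-12.

2088-02-12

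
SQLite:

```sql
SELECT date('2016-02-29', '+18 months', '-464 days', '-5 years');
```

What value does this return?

Adding +18 months to 2016-02-29 gives 2017-08-29.
Applying '-464 days' to 2017-08-29: counting 464 days back gives 2016-05-22.
Adding -5 years to 2016-05-22 gives 2011-05-22.

2011-05-22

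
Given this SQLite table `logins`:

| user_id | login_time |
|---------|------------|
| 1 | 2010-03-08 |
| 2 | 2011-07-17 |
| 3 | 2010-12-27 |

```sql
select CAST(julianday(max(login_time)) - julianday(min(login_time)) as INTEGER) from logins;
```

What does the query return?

496

MIN = 2010-03-08, MAX = 2011-07-17.
23 days remain in March 2010 after the 8th (31 − 8).
Full months from April 2010 through June 2011 contribute their day counts.
Then 17 days into July 2011.
Total: 23 + 30 + 31 + 30 + 31 + 31 + 30 + 31 + 30 + 31 + 31 + 28 + 31 + 30 + 31 + 30 + 17 = 496.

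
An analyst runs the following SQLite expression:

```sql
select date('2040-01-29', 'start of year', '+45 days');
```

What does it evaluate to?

2040-02-15

`start of year` rewinds 2040-01-29 to 2040-01-01.
Applying '+45 days' to 2040-01-01: counting 45 days forward gives 2040-02-15.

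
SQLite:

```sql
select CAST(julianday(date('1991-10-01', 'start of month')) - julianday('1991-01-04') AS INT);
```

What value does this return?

270

`start of month` rewinds 1991-10-01 to 1991-10-01.
27 days remain in January 1991 after the 4th (31 − 4).
Full months from February 1991 through September 1991 contribute their day counts.
Then 1 day into October 1991.
Total: 27 + 28 + 31 + 30 + 31 + 30 + 31 + 31 + 30 + 1 = 270.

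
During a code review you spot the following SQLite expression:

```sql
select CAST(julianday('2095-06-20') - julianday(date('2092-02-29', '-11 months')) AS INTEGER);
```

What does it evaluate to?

Adding -11 months to 2092-02-29 gives 2091-03-29.
2 days remain in March 2091 after the 29th (31 − 29).
Full months from April 2091 through May 2095 contribute their day counts.
Then 20 days into June 2095.
Total: 2 + 30 + 31 + 30 + 31 + 31 + 30 + 31 + 30 + 31 + 31 + 29 + 31 + 30 + 31 + 30 + 31 + 31 + 30 + 31 + 30 + 31 + 31 + 28 + 31 + 30 + 31 + 30 + 31 + 31 + 30 + 31 + 30 + 31 + 31 + 28 + 31 + 30 + 31 + 30 + 31 + 31 + 30 + 31 + 30 + 31 + 31 + 28 + 31 + 30 + 31 + 20 = 1544.

1544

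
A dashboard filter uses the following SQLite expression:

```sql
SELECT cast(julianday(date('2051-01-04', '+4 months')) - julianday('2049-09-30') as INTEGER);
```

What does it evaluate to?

Adding +4 months to 2051-01-04 gives 2051-05-04.
0 days remain in September 2049 after the 30th (30 − 30).
Full months from October 2049 through April 2051 contribute their day counts.
Then 4 days into May 2051.
Total: 0 + 31 + 30 + 31 + 31 + 28 + 31 + 30 + 31 + 30 + 31 + 31 + 30 + 31 + 30 + 31 + 31 + 28 + 31 + 30 + 4 = 581.

581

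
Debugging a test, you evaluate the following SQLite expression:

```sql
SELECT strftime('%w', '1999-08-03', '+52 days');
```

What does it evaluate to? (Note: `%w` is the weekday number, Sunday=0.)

5

First apply '+52 days': 1999-08-03 → 1999-09-24.
1999-09-24 is a Friday; with Sunday=0 that is 5.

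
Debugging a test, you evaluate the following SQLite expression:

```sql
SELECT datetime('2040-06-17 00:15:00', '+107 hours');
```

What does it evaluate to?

2040-06-21 11:15:00

+107 hours from 2040-06-17 00:15:00 is 2040-06-21 11:15:00 (crosses midnight).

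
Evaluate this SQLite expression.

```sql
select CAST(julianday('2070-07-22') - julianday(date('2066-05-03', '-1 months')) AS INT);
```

1571

Adding -1 month to 2066-05-03 gives 2066-04-03.
27 days remain in April 2066 after the 3rd (30 − 3).
Full months from May 2066 through June 2070 contribute their day counts.
Then 22 days into July 2070.
Total: 27 + 31 + 30 + 31 + 31 + 30 + 31 + 30 + 31 + 31 + 28 + 31 + 30 + 31 + 30 + 31 + 31 + 30 + 31 + 30 + 31 + 31 + 29 + 31 + 30 + 31 + 30 + 31 + 31 + 30 + 31 + 30 + 31 + 31 + 28 + 31 + 30 + 31 + 30 + 31 + 31 + 30 + 31 + 30 + 31 + 31 + 28 + 31 + 30 + 31 + 30 + 22 = 1571.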